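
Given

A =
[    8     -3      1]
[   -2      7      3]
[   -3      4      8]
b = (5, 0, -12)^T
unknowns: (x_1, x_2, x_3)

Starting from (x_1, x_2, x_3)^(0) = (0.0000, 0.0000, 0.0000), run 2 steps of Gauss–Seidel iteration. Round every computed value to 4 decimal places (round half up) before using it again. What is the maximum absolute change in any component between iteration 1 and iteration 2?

0.6482

Iteration 1:
  x_1 = (5 - (-3)·0.0000 - (1)·0.0000) / (8) = 0.6250
  x_2 = (0 - (-2)·0.6250 - (3)·0.0000) / (7) = 0.1786
  x_3 = (-12 - (-3)·0.6250 - (4)·0.1786) / (8) = -1.3549
Iteration 2:
  x_1 = (5 - (-3)·0.1786 - (1)·-1.3549) / (8) = 0.8613
  x_2 = (0 - (-2)·0.8613 - (3)·-1.3549) / (7) = 0.8268
  x_3 = (-12 - (-3)·0.8613 - (4)·0.8268) / (8) = -1.5904
Change: (0.2363, 0.6482, -0.2355) → max |·| = 0.6482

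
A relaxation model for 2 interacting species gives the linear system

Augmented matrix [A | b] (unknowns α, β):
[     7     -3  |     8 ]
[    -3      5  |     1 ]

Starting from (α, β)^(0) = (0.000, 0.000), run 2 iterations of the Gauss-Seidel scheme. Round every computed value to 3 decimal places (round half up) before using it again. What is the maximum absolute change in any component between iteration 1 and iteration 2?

0.380

Iteration 1:
  α = (8 - (-3)·0.000) / (7) = 1.143
  β = (1 - (-3)·1.143) / (5) = 0.886
Iteration 2:
  α = (8 - (-3)·0.886) / (7) = 1.523
  β = (1 - (-3)·1.523) / (5) = 1.114
Change: (0.380, 0.228) → max |·| = 0.380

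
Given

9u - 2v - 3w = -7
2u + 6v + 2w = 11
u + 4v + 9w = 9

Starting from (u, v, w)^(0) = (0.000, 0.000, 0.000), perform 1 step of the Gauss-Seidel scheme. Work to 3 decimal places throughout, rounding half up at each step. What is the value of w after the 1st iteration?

0.156

Iteration 1:
  u = (-7 - (-2)·0.000 - (-3)·0.000) / (9) = -0.778
  v = (11 - (2)·-0.778 - (2)·0.000) / (6) = 2.093
  w = (9 - (1)·-0.778 - (4)·2.093) / (9) = 0.156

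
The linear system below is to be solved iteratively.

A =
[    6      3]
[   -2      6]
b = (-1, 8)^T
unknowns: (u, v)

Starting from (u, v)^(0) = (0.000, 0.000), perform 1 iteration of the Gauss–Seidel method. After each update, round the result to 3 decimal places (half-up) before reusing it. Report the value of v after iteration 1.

Iteration 1:
  u = (-1 - (3)·0.000) / (6) = -0.167
  v = (8 - (-2)·-0.167) / (6) = 1.278

1.278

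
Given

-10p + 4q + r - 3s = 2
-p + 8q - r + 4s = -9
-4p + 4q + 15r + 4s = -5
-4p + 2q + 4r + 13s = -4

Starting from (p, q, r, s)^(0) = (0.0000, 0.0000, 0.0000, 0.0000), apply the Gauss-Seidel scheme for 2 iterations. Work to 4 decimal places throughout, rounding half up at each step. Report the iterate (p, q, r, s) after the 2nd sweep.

Iteration 1:
  p = (2 - (4)·0.0000 - (1)·0.0000 - (-3)·0.0000) / (-10) = -0.2000
  q = (-9 - (-1)·-0.2000 - (-1)·0.0000 - (4)·0.0000) / (8) = -1.1500
  r = (-5 - (-4)·-0.2000 - (4)·-1.1500 - (4)·0.0000) / (15) = -0.0800
  s = (-4 - (-4)·-0.2000 - (2)·-1.1500 - (4)·-0.0800) / (13) = -0.1677
Iteration 2:
  p = (2 - (4)·-1.1500 - (1)·-0.0800 - (-3)·-0.1677) / (-10) = -0.6177
  q = (-9 - (-1)·-0.6177 - (-1)·-0.0800 - (4)·-0.1677) / (8) = -1.1284
  r = (-5 - (-4)·-0.6177 - (4)·-1.1284 - (4)·-0.1677) / (15) = -0.1524
  s = (-4 - (-4)·-0.6177 - (2)·-1.1284 - (4)·-0.1524) / (13) = -0.2773

(-0.6177, -1.1284, -0.1524, -0.2773)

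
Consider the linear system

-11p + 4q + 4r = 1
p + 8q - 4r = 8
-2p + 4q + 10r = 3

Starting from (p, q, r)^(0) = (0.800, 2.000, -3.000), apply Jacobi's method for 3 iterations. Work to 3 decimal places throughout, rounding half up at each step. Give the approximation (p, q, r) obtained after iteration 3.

Iteration 1:
  p = (1 - (4)·2.000 - (4)·-3.000) / (-11) = -0.455
  q = (8 - (1)·0.800 - (-4)·-3.000) / (8) = -0.600
  r = (3 - (-2)·0.800 - (4)·2.000) / (10) = -0.340
Iteration 2:
  p = (1 - (4)·-0.600 - (4)·-0.340) / (-11) = -0.433
  q = (8 - (1)·-0.455 - (-4)·-0.340) / (8) = 0.887
  r = (3 - (-2)·-0.455 - (4)·-0.600) / (10) = 0.449
Iteration 3:
  p = (1 - (4)·0.887 - (4)·0.449) / (-11) = 0.395
  q = (8 - (1)·-0.433 - (-4)·0.449) / (8) = 1.279
  r = (3 - (-2)·-0.433 - (4)·0.887) / (10) = -0.141

(0.395, 1.279, -0.141)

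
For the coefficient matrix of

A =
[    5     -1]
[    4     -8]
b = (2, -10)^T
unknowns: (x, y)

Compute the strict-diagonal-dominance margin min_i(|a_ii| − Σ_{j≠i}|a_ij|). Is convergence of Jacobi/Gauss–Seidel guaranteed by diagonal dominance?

row 1: |5| − (1) = 4
row 2: |-8| − (4) = 4
minimum over rows = 4 → strictly diagonally dominant (convergence guaranteed)

4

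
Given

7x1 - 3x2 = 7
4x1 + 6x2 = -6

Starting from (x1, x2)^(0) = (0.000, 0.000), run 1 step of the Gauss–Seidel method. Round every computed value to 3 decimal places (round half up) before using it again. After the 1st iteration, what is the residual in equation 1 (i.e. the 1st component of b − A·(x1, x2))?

Iteration 1:
  x1 = (7 - (-3)·0.000) / (7) = 1.000
  x2 = (-6 - (4)·1.000) / (6) = -1.667
Residual b − A·x = (-5.001, 0.002)

-5.001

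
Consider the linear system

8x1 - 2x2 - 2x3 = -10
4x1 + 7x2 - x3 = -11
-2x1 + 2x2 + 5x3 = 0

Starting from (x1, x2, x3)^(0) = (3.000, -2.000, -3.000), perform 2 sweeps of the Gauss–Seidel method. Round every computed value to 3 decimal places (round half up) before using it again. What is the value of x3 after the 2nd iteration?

Iteration 1:
  x1 = (-10 - (-2)·-2.000 - (-2)·-3.000) / (8) = -2.500
  x2 = (-11 - (4)·-2.500 - (-1)·-3.000) / (7) = -0.571
  x3 = (0 - (-2)·-2.500 - (2)·-0.571) / (5) = -0.772
Iteration 2:
  x1 = (-10 - (-2)·-0.571 - (-2)·-0.772) / (8) = -1.586
  x2 = (-11 - (4)·-1.586 - (-1)·-0.772) / (7) = -0.775
  x3 = (0 - (-2)·-1.586 - (2)·-0.775) / (5) = -0.324

-0.324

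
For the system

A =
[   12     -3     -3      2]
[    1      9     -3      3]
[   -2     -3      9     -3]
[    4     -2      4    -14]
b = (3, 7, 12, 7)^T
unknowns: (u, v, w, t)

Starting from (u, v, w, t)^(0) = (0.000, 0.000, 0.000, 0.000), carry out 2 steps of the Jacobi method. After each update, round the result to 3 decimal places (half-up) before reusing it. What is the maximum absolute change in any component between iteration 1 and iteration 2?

Iteration 1:
  u = (3 - (-3)·0.000 - (-3)·0.000 - (2)·0.000) / (12) = 0.250
  v = (7 - (1)·0.000 - (-3)·0.000 - (3)·0.000) / (9) = 0.778
  w = (12 - (-2)·0.000 - (-3)·0.000 - (-3)·0.000) / (9) = 1.333
  t = (7 - (4)·0.000 - (-2)·0.000 - (4)·0.000) / (-14) = -0.500
Iteration 2:
  u = (3 - (-3)·0.778 - (-3)·1.333 - (2)·-0.500) / (12) = 0.861
  v = (7 - (1)·0.250 - (-3)·1.333 - (3)·-0.500) / (9) = 1.361
  w = (12 - (-2)·0.250 - (-3)·0.778 - (-3)·-0.500) / (9) = 1.482
  t = (7 - (4)·0.250 - (-2)·0.778 - (4)·1.333) / (-14) = -0.159
Change: (0.611, 0.583, 0.149, 0.341) → max |·| = 0.611

0.611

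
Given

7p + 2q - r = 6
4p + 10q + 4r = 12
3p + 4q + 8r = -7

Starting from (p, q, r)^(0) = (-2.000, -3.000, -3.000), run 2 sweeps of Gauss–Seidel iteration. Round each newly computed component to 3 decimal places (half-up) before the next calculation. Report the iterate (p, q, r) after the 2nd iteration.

Iteration 1:
  p = (6 - (2)·-3.000 - (-1)·-3.000) / (7) = 1.286
  q = (12 - (4)·1.286 - (4)·-3.000) / (10) = 1.886
  r = (-7 - (3)·1.286 - (4)·1.886) / (8) = -2.300
Iteration 2:
  p = (6 - (2)·1.886 - (-1)·-2.300) / (7) = -0.010
  q = (12 - (4)·-0.010 - (4)·-2.300) / (10) = 2.124
  r = (-7 - (3)·-0.010 - (4)·2.124) / (8) = -1.933

(-0.010, 2.124, -1.933)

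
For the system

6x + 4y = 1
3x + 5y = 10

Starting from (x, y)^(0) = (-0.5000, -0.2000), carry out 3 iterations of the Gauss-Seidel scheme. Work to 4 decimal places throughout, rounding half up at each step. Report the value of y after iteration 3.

Iteration 1:
  x = (1 - (4)·-0.2000) / (6) = 0.3000
  y = (10 - (3)·0.3000) / (5) = 1.8200
Iteration 2:
  x = (1 - (4)·1.8200) / (6) = -1.0467
  y = (10 - (3)·-1.0467) / (5) = 2.6280
Iteration 3:
  x = (1 - (4)·2.6280) / (6) = -1.5853
  y = (10 - (3)·-1.5853) / (5) = 2.9512

2.9512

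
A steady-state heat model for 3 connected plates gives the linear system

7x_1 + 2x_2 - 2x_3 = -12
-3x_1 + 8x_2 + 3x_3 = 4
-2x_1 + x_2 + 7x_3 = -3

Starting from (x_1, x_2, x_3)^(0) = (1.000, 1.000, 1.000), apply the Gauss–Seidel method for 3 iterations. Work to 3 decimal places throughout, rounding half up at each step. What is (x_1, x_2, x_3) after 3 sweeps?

(-2.030, 0.101, -1.023)

Iteration 1:
  x_1 = (-12 - (2)·1.000 - (-2)·1.000) / (7) = -1.714
  x_2 = (4 - (-3)·-1.714 - (3)·1.000) / (8) = -0.518
  x_3 = (-3 - (-2)·-1.714 - (1)·-0.518) / (7) = -0.844
Iteration 2:
  x_1 = (-12 - (2)·-0.518 - (-2)·-0.844) / (7) = -1.807
  x_2 = (4 - (-3)·-1.807 - (3)·-0.844) / (8) = 0.139
  x_3 = (-3 - (-2)·-1.807 - (1)·0.139) / (7) = -0.965
Iteration 3:
  x_1 = (-12 - (2)·0.139 - (-2)·-0.965) / (7) = -2.030
  x_2 = (4 - (-3)·-2.030 - (3)·-0.965) / (8) = 0.101
  x_3 = (-3 - (-2)·-2.030 - (1)·0.101) / (7) = -1.023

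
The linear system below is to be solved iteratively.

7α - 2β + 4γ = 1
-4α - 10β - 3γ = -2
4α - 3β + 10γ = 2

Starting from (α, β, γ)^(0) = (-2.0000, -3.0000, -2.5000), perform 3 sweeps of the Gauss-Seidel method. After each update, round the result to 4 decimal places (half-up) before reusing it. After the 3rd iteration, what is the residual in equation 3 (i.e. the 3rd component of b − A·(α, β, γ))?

-0.0004

Iteration 1:
  α = (1 - (-2)·-3.0000 - (4)·-2.5000) / (7) = 0.7143
  β = (-2 - (-4)·0.7143 - (-3)·-2.5000) / (-10) = 0.6643
  γ = (2 - (4)·0.7143 - (-3)·0.6643) / (10) = 0.1136
Iteration 2:
  α = (1 - (-2)·0.6643 - (4)·0.1136) / (7) = 0.2677
  β = (-2 - (-4)·0.2677 - (-3)·0.1136) / (-10) = 0.0588
  γ = (2 - (4)·0.2677 - (-3)·0.0588) / (10) = 0.1106
Iteration 3:
  α = (1 - (-2)·0.0588 - (4)·0.1106) / (7) = 0.0965
  β = (-2 - (-4)·0.0965 - (-3)·0.1106) / (-10) = 0.1282
  γ = (2 - (4)·0.0965 - (-3)·0.1282) / (10) = 0.1999
Residual b − A·x = (-0.2187, 0.2677, -0.0004)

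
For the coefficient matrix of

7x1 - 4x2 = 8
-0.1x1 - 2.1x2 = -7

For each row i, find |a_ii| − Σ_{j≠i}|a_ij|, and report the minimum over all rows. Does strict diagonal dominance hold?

row 1: |7| − (4) = 3
row 2: |-2.1| − (0.1) = 2
minimum over rows = 2 → strictly diagonally dominant (convergence guaranteed)

2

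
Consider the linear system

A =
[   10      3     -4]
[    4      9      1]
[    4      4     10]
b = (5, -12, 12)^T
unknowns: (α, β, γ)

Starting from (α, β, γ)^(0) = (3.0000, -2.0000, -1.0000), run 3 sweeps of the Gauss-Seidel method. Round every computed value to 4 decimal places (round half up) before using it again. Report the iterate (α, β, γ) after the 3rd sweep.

Iteration 1:
  α = (5 - (3)·-2.0000 - (-4)·-1.0000) / (10) = 0.7000
  β = (-12 - (4)·0.7000 - (1)·-1.0000) / (9) = -1.5333
  γ = (12 - (4)·0.7000 - (4)·-1.5333) / (10) = 1.5333
Iteration 2:
  α = (5 - (3)·-1.5333 - (-4)·1.5333) / (10) = 1.5733
  β = (-12 - (4)·1.5733 - (1)·1.5333) / (9) = -2.2029
  γ = (12 - (4)·1.5733 - (4)·-2.2029) / (10) = 1.4518
Iteration 3:
  α = (5 - (3)·-2.2029 - (-4)·1.4518) / (10) = 1.7416
  β = (-12 - (4)·1.7416 - (1)·1.4518) / (9) = -2.2687
  γ = (12 - (4)·1.7416 - (4)·-2.2687) / (10) = 1.4108

(1.7416, -2.2687, 1.4108)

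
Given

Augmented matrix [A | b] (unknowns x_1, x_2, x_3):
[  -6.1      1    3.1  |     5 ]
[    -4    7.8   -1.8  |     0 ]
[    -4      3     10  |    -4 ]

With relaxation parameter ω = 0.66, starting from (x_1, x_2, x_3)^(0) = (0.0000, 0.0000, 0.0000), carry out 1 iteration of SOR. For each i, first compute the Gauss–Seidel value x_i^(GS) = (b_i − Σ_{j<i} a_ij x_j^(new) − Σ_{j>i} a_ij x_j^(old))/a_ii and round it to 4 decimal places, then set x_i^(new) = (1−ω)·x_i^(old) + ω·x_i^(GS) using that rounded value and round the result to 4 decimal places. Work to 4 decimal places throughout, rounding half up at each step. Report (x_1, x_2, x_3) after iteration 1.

(-0.5410, -0.1831, -0.3706)

Iteration 1:
  x_1: GS value = (5 - (1)·0.0000 - (3.1)·0.0000) / (-6.1) = -0.8197;  x_1 ← (1−ω)·0.0000 + ω·-0.8197 = -0.5410
  x_2: GS value = (0 - (-4)·-0.5410 - (-1.8)·0.0000) / (7.8) = -0.2774;  x_2 ← (1−ω)·0.0000 + ω·-0.2774 = -0.1831
  x_3: GS value = (-4 - (-4)·-0.5410 - (3)·-0.1831) / (10) = -0.5615;  x_3 ← (1−ω)·0.0000 + ω·-0.5615 = -0.3706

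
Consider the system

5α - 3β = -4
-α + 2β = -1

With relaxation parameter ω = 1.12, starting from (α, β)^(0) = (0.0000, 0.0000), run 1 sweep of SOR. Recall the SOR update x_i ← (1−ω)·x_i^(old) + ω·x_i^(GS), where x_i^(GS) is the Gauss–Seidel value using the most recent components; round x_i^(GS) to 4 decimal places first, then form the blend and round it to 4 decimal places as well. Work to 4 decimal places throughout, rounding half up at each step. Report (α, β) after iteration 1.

(-0.8960, -1.0618)

Iteration 1:
  α: GS value = (-4 - (-3)·0.0000) / (5) = -0.8000;  α ← (1−ω)·0.0000 + ω·-0.8000 = -0.8960
  β: GS value = (-1 - (-1)·-0.8960) / (2) = -0.9480;  β ← (1−ω)·0.0000 + ω·-0.9480 = -1.0618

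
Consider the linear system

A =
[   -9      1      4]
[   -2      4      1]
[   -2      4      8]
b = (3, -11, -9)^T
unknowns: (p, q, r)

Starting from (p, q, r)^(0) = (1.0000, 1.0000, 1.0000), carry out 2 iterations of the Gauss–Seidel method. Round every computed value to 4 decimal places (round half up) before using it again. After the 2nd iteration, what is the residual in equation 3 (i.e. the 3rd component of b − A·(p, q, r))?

-0.0002

Iteration 1:
  p = (3 - (1)·1.0000 - (4)·1.0000) / (-9) = 0.2222
  q = (-11 - (-2)·0.2222 - (1)·1.0000) / (4) = -2.8889
  r = (-9 - (-2)·0.2222 - (4)·-2.8889) / (8) = 0.3750
Iteration 2:
  p = (3 - (1)·-2.8889 - (4)·0.3750) / (-9) = -0.4877
  q = (-11 - (-2)·-0.4877 - (1)·0.3750) / (4) = -3.0876
  r = (-9 - (-2)·-0.4877 - (4)·-3.0876) / (8) = 0.2969
Residual b − A·x = (0.5107, 0.0781, -0.0002)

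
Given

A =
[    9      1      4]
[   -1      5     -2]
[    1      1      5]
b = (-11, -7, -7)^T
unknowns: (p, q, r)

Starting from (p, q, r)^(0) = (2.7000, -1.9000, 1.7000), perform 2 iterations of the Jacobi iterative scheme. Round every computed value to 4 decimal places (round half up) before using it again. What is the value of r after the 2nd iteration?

Iteration 1:
  p = (-11 - (1)·-1.9000 - (4)·1.7000) / (9) = -1.7667
  q = (-7 - (-1)·2.7000 - (-2)·1.7000) / (5) = -0.1800
  r = (-7 - (1)·2.7000 - (1)·-1.9000) / (5) = -1.5600
Iteration 2:
  p = (-11 - (1)·-0.1800 - (4)·-1.5600) / (9) = -0.5089
  q = (-7 - (-1)·-1.7667 - (-2)·-1.5600) / (5) = -2.3773
  r = (-7 - (1)·-1.7667 - (1)·-0.1800) / (5) = -1.0107

-1.0107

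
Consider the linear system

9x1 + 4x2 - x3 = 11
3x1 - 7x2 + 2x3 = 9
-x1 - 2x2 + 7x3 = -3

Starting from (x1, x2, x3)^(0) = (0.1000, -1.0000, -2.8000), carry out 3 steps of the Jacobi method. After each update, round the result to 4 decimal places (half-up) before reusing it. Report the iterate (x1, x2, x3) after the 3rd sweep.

(1.5334, -0.6400, -0.3939)

Iteration 1:
  x1 = (11 - (4)·-1.0000 - (-1)·-2.8000) / (9) = 1.3556
  x2 = (9 - (3)·0.1000 - (2)·-2.8000) / (-7) = -2.0429
  x3 = (-3 - (-1)·0.1000 - (-2)·-1.0000) / (7) = -0.7000
Iteration 2:
  x1 = (11 - (4)·-2.0429 - (-1)·-0.7000) / (9) = 2.0524
  x2 = (9 - (3)·1.3556 - (2)·-0.7000) / (-7) = -0.9047
  x3 = (-3 - (-1)·1.3556 - (-2)·-2.0429) / (7) = -0.8186
Iteration 3:
  x1 = (11 - (4)·-0.9047 - (-1)·-0.8186) / (9) = 1.5334
  x2 = (9 - (3)·2.0524 - (2)·-0.8186) / (-7) = -0.6400
  x3 = (-3 - (-1)·2.0524 - (-2)·-0.9047) / (7) = -0.3939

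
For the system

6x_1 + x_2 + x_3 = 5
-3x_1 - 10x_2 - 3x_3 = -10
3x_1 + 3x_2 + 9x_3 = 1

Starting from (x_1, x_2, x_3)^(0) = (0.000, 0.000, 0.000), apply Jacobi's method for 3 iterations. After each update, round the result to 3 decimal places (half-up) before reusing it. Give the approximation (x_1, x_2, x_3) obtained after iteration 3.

(0.797, 0.956, -0.344)

Iteration 1:
  x_1 = (5 - (1)·0.000 - (1)·0.000) / (6) = 0.833
  x_2 = (-10 - (-3)·0.000 - (-3)·0.000) / (-10) = 1.000
  x_3 = (1 - (3)·0.000 - (3)·0.000) / (9) = 0.111
Iteration 2:
  x_1 = (5 - (1)·1.000 - (1)·0.111) / (6) = 0.648
  x_2 = (-10 - (-3)·0.833 - (-3)·0.111) / (-10) = 0.717
  x_3 = (1 - (3)·0.833 - (3)·1.000) / (9) = -0.500
Iteration 3:
  x_1 = (5 - (1)·0.717 - (1)·-0.500) / (6) = 0.797
  x_2 = (-10 - (-3)·0.648 - (-3)·-0.500) / (-10) = 0.956
  x_3 = (1 - (3)·0.648 - (3)·0.717) / (9) = -0.344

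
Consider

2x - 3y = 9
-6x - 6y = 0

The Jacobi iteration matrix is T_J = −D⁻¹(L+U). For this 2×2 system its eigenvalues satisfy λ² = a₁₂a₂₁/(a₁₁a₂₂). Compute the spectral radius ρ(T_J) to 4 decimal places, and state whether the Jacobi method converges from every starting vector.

1.2247

a₁₂a₂₁/(a₁₁a₂₂) = (-3)·(-6) / ((2)·(-6)) = -1.500000
ρ = √|-1.500000| = √1.500000 = 1.2247
ρ > 1, so Jacobi diverges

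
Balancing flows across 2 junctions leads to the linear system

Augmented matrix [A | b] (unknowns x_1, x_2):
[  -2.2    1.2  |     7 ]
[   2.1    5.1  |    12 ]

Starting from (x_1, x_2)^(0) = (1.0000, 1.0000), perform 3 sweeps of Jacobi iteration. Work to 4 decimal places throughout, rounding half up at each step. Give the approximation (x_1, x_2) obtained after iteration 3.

Iteration 1:
  x_1 = (7 - (1.2)·1.0000) / (-2.2) = -2.6364
  x_2 = (12 - (2.1)·1.0000) / (5.1) = 1.9412
Iteration 2:
  x_1 = (7 - (1.2)·1.9412) / (-2.2) = -2.1230
  x_2 = (12 - (2.1)·-2.6364) / (5.1) = 3.4385
Iteration 3:
  x_1 = (7 - (1.2)·3.4385) / (-2.2) = -1.3063
  x_2 = (12 - (2.1)·-2.1230) / (5.1) = 3.2271

(-1.3063, 3.2271)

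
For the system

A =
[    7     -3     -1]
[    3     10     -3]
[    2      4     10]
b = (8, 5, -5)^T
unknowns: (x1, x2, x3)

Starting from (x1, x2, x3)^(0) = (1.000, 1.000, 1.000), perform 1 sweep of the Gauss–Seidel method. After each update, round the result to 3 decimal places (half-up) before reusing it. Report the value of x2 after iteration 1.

0.286

Iteration 1:
  x1 = (8 - (-3)·1.000 - (-1)·1.000) / (7) = 1.714
  x2 = (5 - (3)·1.714 - (-3)·1.000) / (10) = 0.286
  x3 = (-5 - (2)·1.714 - (4)·0.286) / (10) = -0.957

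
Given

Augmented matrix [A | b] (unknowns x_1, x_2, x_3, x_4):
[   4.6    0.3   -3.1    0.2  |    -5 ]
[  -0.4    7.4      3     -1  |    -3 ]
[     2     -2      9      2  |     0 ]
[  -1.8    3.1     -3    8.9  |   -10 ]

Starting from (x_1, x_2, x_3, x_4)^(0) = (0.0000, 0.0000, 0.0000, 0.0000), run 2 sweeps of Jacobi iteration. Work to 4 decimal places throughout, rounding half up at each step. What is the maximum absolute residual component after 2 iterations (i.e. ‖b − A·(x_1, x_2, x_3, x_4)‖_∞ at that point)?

1.9917

Iteration 1:
  x_1 = (-5 - (0.3)·0.0000 - (-3.1)·0.0000 - (0.2)·0.0000) / (4.6) = -1.0870
  x_2 = (-3 - (-0.4)·0.0000 - (3)·0.0000 - (-1)·0.0000) / (7.4) = -0.4054
  x_3 = (0 - (2)·0.0000 - (-2)·0.0000 - (2)·0.0000) / (9) = 0.0000
  x_4 = (-10 - (-1.8)·0.0000 - (3.1)·0.0000 - (-3)·0.0000) / (8.9) = -1.1236
Iteration 2:
  x_1 = (-5 - (0.3)·-0.4054 - (-3.1)·0.0000 - (0.2)·-1.1236) / (4.6) = -1.0117
  x_2 = (-3 - (-0.4)·-1.0870 - (3)·0.0000 - (-1)·-1.1236) / (7.4) = -0.6160
  x_3 = (0 - (2)·-1.0870 - (-2)·-0.4054 - (2)·-1.1236) / (9) = 0.4012
  x_4 = (-10 - (-1.8)·-1.0870 - (3.1)·-0.4054 - (-3)·0.0000) / (8.9) = -1.2022
Residual b − A·x = (1.3228, -1.2521, -0.4150, 1.9917); ∞-norm = 1.9917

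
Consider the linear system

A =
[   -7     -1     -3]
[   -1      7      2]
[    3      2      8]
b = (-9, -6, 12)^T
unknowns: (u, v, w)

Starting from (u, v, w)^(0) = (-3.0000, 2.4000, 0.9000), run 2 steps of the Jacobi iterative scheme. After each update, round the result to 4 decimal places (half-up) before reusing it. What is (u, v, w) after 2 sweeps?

Iteration 1:
  u = (-9 - (-1)·2.4000 - (-3)·0.9000) / (-7) = 0.5571
  v = (-6 - (-1)·-3.0000 - (2)·0.9000) / (7) = -1.5429
  w = (12 - (3)·-3.0000 - (2)·2.4000) / (8) = 2.0250
Iteration 2:
  u = (-9 - (-1)·-1.5429 - (-3)·2.0250) / (-7) = 0.6383
  v = (-6 - (-1)·0.5571 - (2)·2.0250) / (7) = -1.3561
  w = (12 - (3)·0.5571 - (2)·-1.5429) / (8) = 1.6768

(0.6383, -1.3561, 1.6768)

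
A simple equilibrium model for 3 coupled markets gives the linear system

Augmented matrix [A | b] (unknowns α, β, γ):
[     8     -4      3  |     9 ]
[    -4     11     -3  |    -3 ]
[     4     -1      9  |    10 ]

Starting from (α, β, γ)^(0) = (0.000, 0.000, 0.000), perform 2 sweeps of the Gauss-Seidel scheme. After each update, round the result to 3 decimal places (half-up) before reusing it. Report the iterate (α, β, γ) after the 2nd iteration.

Iteration 1:
  α = (9 - (-4)·0.000 - (3)·0.000) / (8) = 1.125
  β = (-3 - (-4)·1.125 - (-3)·0.000) / (11) = 0.136
  γ = (10 - (4)·1.125 - (-1)·0.136) / (9) = 0.626
Iteration 2:
  α = (9 - (-4)·0.136 - (3)·0.626) / (8) = 0.958
  β = (-3 - (-4)·0.958 - (-3)·0.626) / (11) = 0.246
  γ = (10 - (4)·0.958 - (-1)·0.246) / (9) = 0.713

(0.958, 0.246, 0.713)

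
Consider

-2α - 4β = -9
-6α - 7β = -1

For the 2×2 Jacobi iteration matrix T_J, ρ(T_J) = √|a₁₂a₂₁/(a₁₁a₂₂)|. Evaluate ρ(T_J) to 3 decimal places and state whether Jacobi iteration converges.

1.309

a₁₂a₂₁/(a₁₁a₂₂) = (-4)·(-6) / ((-2)·(-7)) = 1.714286
ρ = √|1.714286| = √1.714286 = 1.309
ρ > 1, so Jacobi diverges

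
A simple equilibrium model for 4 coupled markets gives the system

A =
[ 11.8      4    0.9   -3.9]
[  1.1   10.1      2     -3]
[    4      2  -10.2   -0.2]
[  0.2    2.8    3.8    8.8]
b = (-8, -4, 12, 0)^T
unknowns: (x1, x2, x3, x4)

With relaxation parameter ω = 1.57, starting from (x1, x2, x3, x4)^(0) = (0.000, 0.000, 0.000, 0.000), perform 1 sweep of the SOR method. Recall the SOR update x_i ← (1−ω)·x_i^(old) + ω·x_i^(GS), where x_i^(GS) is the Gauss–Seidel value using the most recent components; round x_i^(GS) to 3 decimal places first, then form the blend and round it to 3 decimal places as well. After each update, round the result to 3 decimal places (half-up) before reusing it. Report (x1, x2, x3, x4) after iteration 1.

(-1.064, -0.440, -2.638, 2.046)

Iteration 1:
  x1: GS value = (-8 - (4)·0.000 - (0.9)·0.000 - (-3.9)·0.000) / (11.8) = -0.678;  x1 ← (1−ω)·0.000 + ω·-0.678 = -1.064
  x2: GS value = (-4 - (1.1)·-1.064 - (2)·0.000 - (-3)·0.000) / (10.1) = -0.280;  x2 ← (1−ω)·0.000 + ω·-0.280 = -0.440
  x3: GS value = (12 - (4)·-1.064 - (2)·-0.440 - (-0.2)·0.000) / (-10.2) = -1.680;  x3 ← (1−ω)·0.000 + ω·-1.680 = -2.638
  x4: GS value = (0 - (0.2)·-1.064 - (2.8)·-0.440 - (3.8)·-2.638) / (8.8) = 1.303;  x4 ← (1−ω)·0.000 + ω·1.303 = 2.046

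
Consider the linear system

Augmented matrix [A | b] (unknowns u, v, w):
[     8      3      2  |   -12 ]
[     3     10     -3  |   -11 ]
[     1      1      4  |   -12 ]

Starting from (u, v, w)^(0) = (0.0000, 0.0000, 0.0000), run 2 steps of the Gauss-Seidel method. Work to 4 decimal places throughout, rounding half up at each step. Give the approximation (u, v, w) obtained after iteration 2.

(-0.6406, -1.6466, -2.4282)

Iteration 1:
  u = (-12 - (3)·0.0000 - (2)·0.0000) / (8) = -1.5000
  v = (-11 - (3)·-1.5000 - (-3)·0.0000) / (10) = -0.6500
  w = (-12 - (1)·-1.5000 - (1)·-0.6500) / (4) = -2.4625
Iteration 2:
  u = (-12 - (3)·-0.6500 - (2)·-2.4625) / (8) = -0.6406
  v = (-11 - (3)·-0.6406 - (-3)·-2.4625) / (10) = -1.6466
  w = (-12 - (1)·-0.6406 - (1)·-1.6466) / (4) = -2.4282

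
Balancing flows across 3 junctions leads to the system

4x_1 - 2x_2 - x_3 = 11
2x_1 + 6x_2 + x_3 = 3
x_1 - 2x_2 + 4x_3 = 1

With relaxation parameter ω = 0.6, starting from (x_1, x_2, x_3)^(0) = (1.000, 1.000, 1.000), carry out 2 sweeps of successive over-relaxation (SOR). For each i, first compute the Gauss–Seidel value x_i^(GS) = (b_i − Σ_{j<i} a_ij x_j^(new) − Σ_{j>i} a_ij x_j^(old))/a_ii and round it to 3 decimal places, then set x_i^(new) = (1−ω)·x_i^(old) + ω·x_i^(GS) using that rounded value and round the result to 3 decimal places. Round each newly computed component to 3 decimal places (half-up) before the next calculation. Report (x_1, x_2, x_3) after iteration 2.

(2.711, -0.223, -0.241)

Iteration 1:
  x_1: GS value = (11 - (-2)·1.000 - (-1)·1.000) / (4) = 3.500;  x_1 ← (1−ω)·1.000 + ω·3.500 = 2.500
  x_2: GS value = (3 - (2)·2.500 - (1)·1.000) / (6) = -0.500;  x_2 ← (1−ω)·1.000 + ω·-0.500 = 0.100
  x_3: GS value = (1 - (1)·2.500 - (-2)·0.100) / (4) = -0.325;  x_3 ← (1−ω)·1.000 + ω·-0.325 = 0.205
Iteration 2:
  x_1: GS value = (11 - (-2)·0.100 - (-1)·0.205) / (4) = 2.851;  x_1 ← (1−ω)·2.500 + ω·2.851 = 2.711
  x_2: GS value = (3 - (2)·2.711 - (1)·0.205) / (6) = -0.438;  x_2 ← (1−ω)·0.100 + ω·-0.438 = -0.223
  x_3: GS value = (1 - (1)·2.711 - (-2)·-0.223) / (4) = -0.539;  x_3 ← (1−ω)·0.205 + ω·-0.539 = -0.241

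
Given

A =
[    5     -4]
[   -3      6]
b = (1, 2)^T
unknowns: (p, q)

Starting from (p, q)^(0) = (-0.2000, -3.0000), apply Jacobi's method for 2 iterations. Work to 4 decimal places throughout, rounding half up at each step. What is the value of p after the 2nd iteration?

0.3866

Iteration 1:
  p = (1 - (-4)·-3.0000) / (5) = -2.2000
  q = (2 - (-3)·-0.2000) / (6) = 0.2333
Iteration 2:
  p = (1 - (-4)·0.2333) / (5) = 0.3866
  q = (2 - (-3)·-2.2000) / (6) = -0.7667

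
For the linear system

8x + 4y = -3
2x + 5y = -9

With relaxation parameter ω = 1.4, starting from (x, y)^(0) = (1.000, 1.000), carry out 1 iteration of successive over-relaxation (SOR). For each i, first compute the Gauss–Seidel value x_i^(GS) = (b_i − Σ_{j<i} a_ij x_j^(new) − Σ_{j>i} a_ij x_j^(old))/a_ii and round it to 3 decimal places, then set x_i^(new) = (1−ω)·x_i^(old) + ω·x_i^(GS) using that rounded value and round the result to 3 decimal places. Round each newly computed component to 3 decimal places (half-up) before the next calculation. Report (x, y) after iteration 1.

Iteration 1:
  x: GS value = (-3 - (4)·1.000) / (8) = -0.875;  x ← (1−ω)·1.000 + ω·-0.875 = -1.625
  y: GS value = (-9 - (2)·-1.625) / (5) = -1.150;  y ← (1−ω)·1.000 + ω·-1.150 = -2.010

(-1.625, -2.010)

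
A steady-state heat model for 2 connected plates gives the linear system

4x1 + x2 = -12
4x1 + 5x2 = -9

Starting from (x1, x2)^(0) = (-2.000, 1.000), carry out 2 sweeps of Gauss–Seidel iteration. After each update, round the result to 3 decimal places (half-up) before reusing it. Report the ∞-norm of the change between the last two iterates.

0.050

Iteration 1:
  x1 = (-12 - (1)·1.000) / (4) = -3.250
  x2 = (-9 - (4)·-3.250) / (5) = 0.800
Iteration 2:
  x1 = (-12 - (1)·0.800) / (4) = -3.200
  x2 = (-9 - (4)·-3.200) / (5) = 0.760
Change: (0.050, -0.040) → max |·| = 0.050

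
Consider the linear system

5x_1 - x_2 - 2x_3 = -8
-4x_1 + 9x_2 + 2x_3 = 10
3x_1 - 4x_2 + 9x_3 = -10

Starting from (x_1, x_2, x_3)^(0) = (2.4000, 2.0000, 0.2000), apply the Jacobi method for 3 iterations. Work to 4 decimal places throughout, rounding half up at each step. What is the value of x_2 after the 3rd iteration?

0.3612

Iteration 1:
  x_1 = (-8 - (-1)·2.0000 - (-2)·0.2000) / (5) = -1.1200
  x_2 = (10 - (-4)·2.4000 - (2)·0.2000) / (9) = 2.1333
  x_3 = (-10 - (3)·2.4000 - (-4)·2.0000) / (9) = -1.0222
Iteration 2:
  x_1 = (-8 - (-1)·2.1333 - (-2)·-1.0222) / (5) = -1.5822
  x_2 = (10 - (-4)·-1.1200 - (2)·-1.0222) / (9) = 0.8405
  x_3 = (-10 - (3)·-1.1200 - (-4)·2.1333) / (9) = 0.2104
Iteration 3:
  x_1 = (-8 - (-1)·0.8405 - (-2)·0.2104) / (5) = -1.3477
  x_2 = (10 - (-4)·-1.5822 - (2)·0.2104) / (9) = 0.3612
  x_3 = (-10 - (3)·-1.5822 - (-4)·0.8405) / (9) = -0.2102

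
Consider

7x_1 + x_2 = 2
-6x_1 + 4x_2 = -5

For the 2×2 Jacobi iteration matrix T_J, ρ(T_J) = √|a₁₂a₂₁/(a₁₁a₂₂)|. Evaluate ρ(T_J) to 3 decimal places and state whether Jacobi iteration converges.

a₁₂a₂₁/(a₁₁a₂₂) = (1)·(-6) / ((7)·(4)) = -0.214286
ρ = √|-0.214286| = √0.214286 = 0.463
ρ < 1, so Jacobi converges

0.463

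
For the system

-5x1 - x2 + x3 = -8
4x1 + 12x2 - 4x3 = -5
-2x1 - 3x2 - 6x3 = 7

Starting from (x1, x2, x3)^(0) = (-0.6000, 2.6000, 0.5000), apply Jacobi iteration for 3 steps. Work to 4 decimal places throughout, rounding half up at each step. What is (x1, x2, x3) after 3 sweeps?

(1.6061, -1.3139, -0.7694)

Iteration 1:
  x1 = (-8 - (-1)·2.6000 - (1)·0.5000) / (-5) = 1.1800
  x2 = (-5 - (4)·-0.6000 - (-4)·0.5000) / (12) = -0.0500
  x3 = (7 - (-2)·-0.6000 - (-3)·2.6000) / (-6) = -2.2667
Iteration 2:
  x1 = (-8 - (-1)·-0.0500 - (1)·-2.2667) / (-5) = 1.1567
  x2 = (-5 - (4)·1.1800 - (-4)·-2.2667) / (12) = -1.5656
  x3 = (7 - (-2)·1.1800 - (-3)·-0.0500) / (-6) = -1.5350
Iteration 3:
  x1 = (-8 - (-1)·-1.5656 - (1)·-1.5350) / (-5) = 1.6061
  x2 = (-5 - (4)·1.1567 - (-4)·-1.5350) / (12) = -1.3139
  x3 = (7 - (-2)·1.1567 - (-3)·-1.5656) / (-6) = -0.7694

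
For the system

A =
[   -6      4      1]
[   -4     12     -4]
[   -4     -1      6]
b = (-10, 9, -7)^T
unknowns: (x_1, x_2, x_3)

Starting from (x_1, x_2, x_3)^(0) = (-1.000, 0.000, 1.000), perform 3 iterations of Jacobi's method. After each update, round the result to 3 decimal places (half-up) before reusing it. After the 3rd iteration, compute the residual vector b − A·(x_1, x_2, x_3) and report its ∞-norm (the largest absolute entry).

2.737

Iteration 1:
  x_1 = (-10 - (4)·0.000 - (1)·1.000) / (-6) = 1.833
  x_2 = (9 - (-4)·-1.000 - (-4)·1.000) / (12) = 0.750
  x_3 = (-7 - (-4)·-1.000 - (-1)·0.000) / (6) = -1.833
Iteration 2:
  x_1 = (-10 - (4)·0.750 - (1)·-1.833) / (-6) = 1.861
  x_2 = (9 - (-4)·1.833 - (-4)·-1.833) / (12) = 0.750
  x_3 = (-7 - (-4)·1.833 - (-1)·0.750) / (6) = 0.180
Iteration 3:
  x_1 = (-10 - (4)·0.750 - (1)·0.180) / (-6) = 2.197
  x_2 = (9 - (-4)·1.861 - (-4)·0.180) / (12) = 1.430
  x_3 = (-7 - (-4)·1.861 - (-1)·0.750) / (6) = 0.199
Residual b − A·x = (-2.737, 1.424, 2.024); ∞-norm = 2.737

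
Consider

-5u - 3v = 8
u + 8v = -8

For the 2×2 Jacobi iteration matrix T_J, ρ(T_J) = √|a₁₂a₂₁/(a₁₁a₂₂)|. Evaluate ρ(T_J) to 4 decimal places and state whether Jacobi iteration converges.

a₁₂a₂₁/(a₁₁a₂₂) = (-3)·(1) / ((-5)·(8)) = 0.075000
ρ = √|0.075000| = √0.075000 = 0.2739
ρ < 1, so Jacobi converges

0.2739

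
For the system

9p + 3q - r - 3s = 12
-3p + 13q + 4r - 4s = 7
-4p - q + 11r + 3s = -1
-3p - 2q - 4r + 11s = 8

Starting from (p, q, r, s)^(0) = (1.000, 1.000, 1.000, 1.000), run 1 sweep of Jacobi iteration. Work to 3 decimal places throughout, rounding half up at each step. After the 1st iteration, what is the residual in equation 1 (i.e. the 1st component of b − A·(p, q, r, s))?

Iteration 1:
  p = (12 - (3)·1.000 - (-1)·1.000 - (-3)·1.000) / (9) = 1.444
  q = (7 - (-3)·1.000 - (4)·1.000 - (-4)·1.000) / (13) = 0.769
  r = (-1 - (-4)·1.000 - (-1)·1.000 - (3)·1.000) / (11) = 0.091
  s = (8 - (-3)·1.000 - (-2)·1.000 - (-4)·1.000) / (11) = 1.545
Residual b − A·x = (1.423, 7.151, -0.091, -2.761)

1.423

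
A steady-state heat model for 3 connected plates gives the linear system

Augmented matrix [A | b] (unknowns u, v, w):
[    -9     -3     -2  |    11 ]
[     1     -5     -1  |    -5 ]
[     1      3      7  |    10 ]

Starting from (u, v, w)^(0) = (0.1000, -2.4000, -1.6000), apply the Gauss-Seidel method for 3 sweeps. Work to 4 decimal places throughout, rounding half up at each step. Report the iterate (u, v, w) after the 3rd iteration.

(-1.7066, 0.3589, 1.5186)

Iteration 1:
  u = (11 - (-3)·-2.4000 - (-2)·-1.6000) / (-9) = -0.0667
  v = (-5 - (1)·-0.0667 - (-1)·-1.6000) / (-5) = 1.3067
  w = (10 - (1)·-0.0667 - (3)·1.3067) / (7) = 0.8781
Iteration 2:
  u = (11 - (-3)·1.3067 - (-2)·0.8781) / (-9) = -1.8529
  v = (-5 - (1)·-1.8529 - (-1)·0.8781) / (-5) = 0.4538
  w = (10 - (1)·-1.8529 - (3)·0.4538) / (7) = 1.4988
Iteration 3:
  u = (11 - (-3)·0.4538 - (-2)·1.4988) / (-9) = -1.7066
  v = (-5 - (1)·-1.7066 - (-1)·1.4988) / (-5) = 0.3589
  w = (10 - (1)·-1.7066 - (3)·0.3589) / (7) = 1.5186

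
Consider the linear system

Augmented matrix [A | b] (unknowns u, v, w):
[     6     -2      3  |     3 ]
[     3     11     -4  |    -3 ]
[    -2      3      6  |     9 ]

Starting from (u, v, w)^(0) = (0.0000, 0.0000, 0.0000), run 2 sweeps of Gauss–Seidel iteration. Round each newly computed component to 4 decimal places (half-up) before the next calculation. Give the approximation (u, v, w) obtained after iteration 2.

(-0.5720, 0.5637, 1.0275)

Iteration 1:
  u = (3 - (-2)·0.0000 - (3)·0.0000) / (6) = 0.5000
  v = (-3 - (3)·0.5000 - (-4)·0.0000) / (11) = -0.4091
  w = (9 - (-2)·0.5000 - (3)·-0.4091) / (6) = 1.8712
Iteration 2:
  u = (3 - (-2)·-0.4091 - (3)·1.8712) / (6) = -0.5720
  v = (-3 - (3)·-0.5720 - (-4)·1.8712) / (11) = 0.5637
  w = (9 - (-2)·-0.5720 - (3)·0.5637) / (6) = 1.0275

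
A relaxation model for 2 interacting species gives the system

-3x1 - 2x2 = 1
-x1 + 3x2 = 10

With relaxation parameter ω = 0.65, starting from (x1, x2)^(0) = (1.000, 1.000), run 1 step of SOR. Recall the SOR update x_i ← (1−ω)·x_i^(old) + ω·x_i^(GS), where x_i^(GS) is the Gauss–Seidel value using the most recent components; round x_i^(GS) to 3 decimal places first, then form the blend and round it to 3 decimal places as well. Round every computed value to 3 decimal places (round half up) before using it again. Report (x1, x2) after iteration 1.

(-0.300, 2.451)

Iteration 1:
  x1: GS value = (1 - (-2)·1.000) / (-3) = -1.000;  x1 ← (1−ω)·1.000 + ω·-1.000 = -0.300
  x2: GS value = (10 - (-1)·-0.300) / (3) = 3.233;  x2 ← (1−ω)·1.000 + ω·3.233 = 2.451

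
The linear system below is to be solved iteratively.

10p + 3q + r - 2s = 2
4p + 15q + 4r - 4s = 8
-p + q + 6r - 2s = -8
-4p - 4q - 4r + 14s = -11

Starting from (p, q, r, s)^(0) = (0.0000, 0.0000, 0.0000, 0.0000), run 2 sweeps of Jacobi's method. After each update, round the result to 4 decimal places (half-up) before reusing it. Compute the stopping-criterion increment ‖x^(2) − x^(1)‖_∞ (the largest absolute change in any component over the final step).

Iteration 1:
  p = (2 - (3)·0.0000 - (1)·0.0000 - (-2)·0.0000) / (10) = 0.2000
  q = (8 - (4)·0.0000 - (4)·0.0000 - (-4)·0.0000) / (15) = 0.5333
  r = (-8 - (-1)·0.0000 - (1)·0.0000 - (-2)·0.0000) / (6) = -1.3333
  s = (-11 - (-4)·0.0000 - (-4)·0.0000 - (-4)·0.0000) / (14) = -0.7857
Iteration 2:
  p = (2 - (3)·0.5333 - (1)·-1.3333 - (-2)·-0.7857) / (10) = 0.0162
  q = (8 - (4)·0.2000 - (4)·-1.3333 - (-4)·-0.7857) / (15) = 0.6260
  r = (-8 - (-1)·0.2000 - (1)·0.5333 - (-2)·-0.7857) / (6) = -1.6508
  s = (-11 - (-4)·0.2000 - (-4)·0.5333 - (-4)·-1.3333) / (14) = -0.9571
Change: (-0.1838, 0.0927, -0.3175, -0.1714) → max |·| = 0.3175

0.3175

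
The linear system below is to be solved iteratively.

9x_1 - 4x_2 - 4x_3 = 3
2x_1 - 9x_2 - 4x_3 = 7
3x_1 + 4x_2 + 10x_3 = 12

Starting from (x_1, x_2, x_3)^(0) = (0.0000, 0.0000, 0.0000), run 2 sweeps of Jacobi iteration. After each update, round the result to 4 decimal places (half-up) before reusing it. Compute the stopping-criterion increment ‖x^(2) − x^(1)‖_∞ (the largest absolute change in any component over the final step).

0.4592

Iteration 1:
  x_1 = (3 - (-4)·0.0000 - (-4)·0.0000) / (9) = 0.3333
  x_2 = (7 - (2)·0.0000 - (-4)·0.0000) / (-9) = -0.7778
  x_3 = (12 - (3)·0.0000 - (4)·0.0000) / (10) = 1.2000
Iteration 2:
  x_1 = (3 - (-4)·-0.7778 - (-4)·1.2000) / (9) = 0.5210
  x_2 = (7 - (2)·0.3333 - (-4)·1.2000) / (-9) = -1.2370
  x_3 = (12 - (3)·0.3333 - (4)·-0.7778) / (10) = 1.4111
Change: (0.1877, -0.4592, 0.2111) → max |·| = 0.4592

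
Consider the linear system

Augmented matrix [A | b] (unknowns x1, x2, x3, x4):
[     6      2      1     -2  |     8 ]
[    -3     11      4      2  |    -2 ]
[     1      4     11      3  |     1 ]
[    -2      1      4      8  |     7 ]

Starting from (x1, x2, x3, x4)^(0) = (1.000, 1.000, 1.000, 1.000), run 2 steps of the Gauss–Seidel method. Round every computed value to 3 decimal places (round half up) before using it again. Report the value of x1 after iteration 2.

Iteration 1:
  x1 = (8 - (2)·1.000 - (1)·1.000 - (-2)·1.000) / (6) = 1.167
  x2 = (-2 - (-3)·1.167 - (4)·1.000 - (2)·1.000) / (11) = -0.409
  x3 = (1 - (1)·1.167 - (4)·-0.409 - (3)·1.000) / (11) = -0.139
  x4 = (7 - (-2)·1.167 - (1)·-0.409 - (4)·-0.139) / (8) = 1.287
Iteration 2:
  x1 = (8 - (2)·-0.409 - (1)·-0.139 - (-2)·1.287) / (6) = 1.922
  x2 = (-2 - (-3)·1.922 - (4)·-0.139 - (2)·1.287) / (11) = 0.159
  x3 = (1 - (1)·1.922 - (4)·0.159 - (3)·1.287) / (11) = -0.493
  x4 = (7 - (-2)·1.922 - (1)·0.159 - (4)·-0.493) / (8) = 1.582

1.922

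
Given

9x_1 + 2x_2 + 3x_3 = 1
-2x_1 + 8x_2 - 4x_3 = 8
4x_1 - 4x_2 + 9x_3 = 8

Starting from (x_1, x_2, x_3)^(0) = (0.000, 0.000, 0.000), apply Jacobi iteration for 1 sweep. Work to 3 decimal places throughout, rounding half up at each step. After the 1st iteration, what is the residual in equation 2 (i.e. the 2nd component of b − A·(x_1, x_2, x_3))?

Iteration 1:
  x_1 = (1 - (2)·0.000 - (3)·0.000) / (9) = 0.111
  x_2 = (8 - (-2)·0.000 - (-4)·0.000) / (8) = 1.000
  x_3 = (8 - (4)·0.000 - (-4)·0.000) / (9) = 0.889
Residual b − A·x = (-4.666, 3.778, 3.555)

3.778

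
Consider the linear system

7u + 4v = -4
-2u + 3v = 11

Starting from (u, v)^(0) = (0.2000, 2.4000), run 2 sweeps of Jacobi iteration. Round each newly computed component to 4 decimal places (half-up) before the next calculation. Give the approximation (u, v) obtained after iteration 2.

Iteration 1:
  u = (-4 - (4)·2.4000) / (7) = -1.9429
  v = (11 - (-2)·0.2000) / (3) = 3.8000
Iteration 2:
  u = (-4 - (4)·3.8000) / (7) = -2.7429
  v = (11 - (-2)·-1.9429) / (3) = 2.3714

(-2.7429, 2.3714)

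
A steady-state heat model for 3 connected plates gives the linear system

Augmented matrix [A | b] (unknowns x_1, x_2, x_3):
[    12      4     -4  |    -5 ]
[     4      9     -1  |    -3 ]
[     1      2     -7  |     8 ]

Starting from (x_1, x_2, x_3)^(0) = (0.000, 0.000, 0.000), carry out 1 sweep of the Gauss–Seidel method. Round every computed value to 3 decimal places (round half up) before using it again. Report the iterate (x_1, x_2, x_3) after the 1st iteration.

(-0.417, -0.148, -1.245)

Iteration 1:
  x_1 = (-5 - (4)·0.000 - (-4)·0.000) / (12) = -0.417
  x_2 = (-3 - (4)·-0.417 - (-1)·0.000) / (9) = -0.148
  x_3 = (8 - (1)·-0.417 - (2)·-0.148) / (-7) = -1.245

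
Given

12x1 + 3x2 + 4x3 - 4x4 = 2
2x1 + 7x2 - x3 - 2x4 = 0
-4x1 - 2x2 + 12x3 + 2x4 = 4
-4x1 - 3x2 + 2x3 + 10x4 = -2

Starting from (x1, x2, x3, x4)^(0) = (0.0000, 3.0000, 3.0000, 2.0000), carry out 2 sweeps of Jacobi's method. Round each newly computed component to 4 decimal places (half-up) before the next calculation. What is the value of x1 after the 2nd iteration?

Iteration 1:
  x1 = (2 - (3)·3.0000 - (4)·3.0000 - (-4)·2.0000) / (12) = -0.9167
  x2 = (0 - (2)·0.0000 - (-1)·3.0000 - (-2)·2.0000) / (7) = 1.0000
  x3 = (4 - (-4)·0.0000 - (-2)·3.0000 - (2)·2.0000) / (12) = 0.5000
  x4 = (-2 - (-4)·0.0000 - (-3)·3.0000 - (2)·3.0000) / (10) = 0.1000
Iteration 2:
  x1 = (2 - (3)·1.0000 - (4)·0.5000 - (-4)·0.1000) / (12) = -0.2167
  x2 = (0 - (2)·-0.9167 - (-1)·0.5000 - (-2)·0.1000) / (7) = 0.3619
  x3 = (4 - (-4)·-0.9167 - (-2)·1.0000 - (2)·0.1000) / (12) = 0.1778
  x4 = (-2 - (-4)·-0.9167 - (-3)·1.0000 - (2)·0.5000) / (10) = -0.3667

-0.2167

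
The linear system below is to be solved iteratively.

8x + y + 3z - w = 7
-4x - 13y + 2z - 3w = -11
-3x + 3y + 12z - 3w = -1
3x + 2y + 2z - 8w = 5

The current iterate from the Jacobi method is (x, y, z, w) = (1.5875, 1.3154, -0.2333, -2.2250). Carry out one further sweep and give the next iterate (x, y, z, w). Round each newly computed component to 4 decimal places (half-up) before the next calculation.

One sweep:
  x = (7 - (1)·1.3154 - (3)·-0.2333 - (-1)·-2.2250) / (8) = 0.5199
  y = (-11 - (-4)·1.5875 - (2)·-0.2333 - (-3)·-2.2250) / (-13) = 0.8353
  z = (-1 - (-3)·1.5875 - (3)·1.3154 - (-3)·-2.2250) / (12) = -0.5716
  w = (5 - (3)·1.5875 - (2)·1.3154 - (2)·-0.2333) / (-8) = 0.2408

(0.5199, 0.8353, -0.5716, 0.2408)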